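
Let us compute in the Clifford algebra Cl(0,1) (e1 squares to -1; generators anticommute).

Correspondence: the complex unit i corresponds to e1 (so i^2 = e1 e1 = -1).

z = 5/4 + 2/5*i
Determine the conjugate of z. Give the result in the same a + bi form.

In blades: z = 5/4 + 2/5*e1.
Conjugation here is Clifford conjugation: the scalar is fixed and the grade-1 and grade-2 blades all flip sign, giving 5/4 - 2/5*e1; translating back:
Answer: 5/4 - 2/5*i


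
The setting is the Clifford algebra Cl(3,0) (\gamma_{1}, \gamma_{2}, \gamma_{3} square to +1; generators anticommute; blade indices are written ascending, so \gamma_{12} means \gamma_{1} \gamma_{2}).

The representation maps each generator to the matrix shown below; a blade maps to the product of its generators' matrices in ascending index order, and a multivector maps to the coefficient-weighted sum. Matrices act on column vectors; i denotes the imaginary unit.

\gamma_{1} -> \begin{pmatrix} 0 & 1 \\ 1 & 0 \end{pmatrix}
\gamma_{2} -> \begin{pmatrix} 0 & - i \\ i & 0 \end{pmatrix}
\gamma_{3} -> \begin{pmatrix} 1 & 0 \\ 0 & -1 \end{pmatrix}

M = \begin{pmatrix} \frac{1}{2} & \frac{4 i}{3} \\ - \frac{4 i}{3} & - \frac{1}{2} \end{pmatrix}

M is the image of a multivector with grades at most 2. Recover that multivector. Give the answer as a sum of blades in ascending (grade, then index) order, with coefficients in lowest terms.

Method: 1, rho(\gamma_{1}), rho(\gamma_{2}), rho(\gamma_{3}) form a trace-orthogonal basis of the 2x2 complex matrices (tr(X Y) = 2 if X = Y, else 0), so M = m0*1 + m1*rho(\gamma_{1}) + m2*rho(\gamma_{2}) + m3*rho(\gamma_{3}) with m0 = tr(M)/2 = 0, m1 = tr(M rho(\gamma_{1}))/2 = 0, m2 = tr(M rho(\gamma_{2}))/2 = - \frac{4}{3}, m3 = tr(M rho(\gamma_{3}))/2 = \frac{1}{2}.
Multiplying table entries, the bivector images are rho(\gamma_{12}) = i*rho(\gamma_{3}), rho(\gamma_{13}) = -i*rho(\gamma_{2}), rho(\gamma_{23}) = i*rho(\gamma_{1}); with real blade coefficients the real parts of m0..m3 are the coefficients of 1, \gamma_{1}, \gamma_{2}, \gamma_{3} and the imaginary parts give the bivectors (\gamma_{23}: Im m1, \gamma_{13}: -Im m2, \gamma_{12}: Im m3).
Answer: -\frac{4}{3} \gamma_{2} + \frac{1}{2} \gamma_{3}


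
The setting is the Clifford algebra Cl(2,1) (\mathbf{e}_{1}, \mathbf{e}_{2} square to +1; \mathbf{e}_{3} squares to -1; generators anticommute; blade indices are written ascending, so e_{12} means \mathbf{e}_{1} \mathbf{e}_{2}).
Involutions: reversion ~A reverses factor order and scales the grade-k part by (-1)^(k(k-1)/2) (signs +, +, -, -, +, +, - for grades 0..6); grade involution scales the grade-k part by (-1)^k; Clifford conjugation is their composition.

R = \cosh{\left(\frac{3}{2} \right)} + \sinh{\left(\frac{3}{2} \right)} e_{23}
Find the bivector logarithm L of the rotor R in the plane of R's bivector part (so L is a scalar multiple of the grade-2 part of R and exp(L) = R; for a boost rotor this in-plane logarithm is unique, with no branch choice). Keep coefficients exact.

The scalar part of R is \cosh{\left(\frac{3}{2} \right)}, so cosh pins the rapidity up to sign — the sign comes from the bivector part; dividing that part by sinh of the rapidity yields the plane, and the in-plane L = rapidity * plane is unique because the two sign choices cancel.
Concretely: cosh(rapidity) = \cosh{\left(\frac{3}{2} \right)} gives rapidity = ±\frac{3}{2}, and since rapidity/sinh(rapidity) is even the sign is immaterial: L = (rapidity/sinh(rapidity)) * <R>_2 = (\frac{3}{2 \sinh{\left(\frac{3}{2} \right)}}) * <R>_2.
Answer: \frac{3}{2} e_{23}


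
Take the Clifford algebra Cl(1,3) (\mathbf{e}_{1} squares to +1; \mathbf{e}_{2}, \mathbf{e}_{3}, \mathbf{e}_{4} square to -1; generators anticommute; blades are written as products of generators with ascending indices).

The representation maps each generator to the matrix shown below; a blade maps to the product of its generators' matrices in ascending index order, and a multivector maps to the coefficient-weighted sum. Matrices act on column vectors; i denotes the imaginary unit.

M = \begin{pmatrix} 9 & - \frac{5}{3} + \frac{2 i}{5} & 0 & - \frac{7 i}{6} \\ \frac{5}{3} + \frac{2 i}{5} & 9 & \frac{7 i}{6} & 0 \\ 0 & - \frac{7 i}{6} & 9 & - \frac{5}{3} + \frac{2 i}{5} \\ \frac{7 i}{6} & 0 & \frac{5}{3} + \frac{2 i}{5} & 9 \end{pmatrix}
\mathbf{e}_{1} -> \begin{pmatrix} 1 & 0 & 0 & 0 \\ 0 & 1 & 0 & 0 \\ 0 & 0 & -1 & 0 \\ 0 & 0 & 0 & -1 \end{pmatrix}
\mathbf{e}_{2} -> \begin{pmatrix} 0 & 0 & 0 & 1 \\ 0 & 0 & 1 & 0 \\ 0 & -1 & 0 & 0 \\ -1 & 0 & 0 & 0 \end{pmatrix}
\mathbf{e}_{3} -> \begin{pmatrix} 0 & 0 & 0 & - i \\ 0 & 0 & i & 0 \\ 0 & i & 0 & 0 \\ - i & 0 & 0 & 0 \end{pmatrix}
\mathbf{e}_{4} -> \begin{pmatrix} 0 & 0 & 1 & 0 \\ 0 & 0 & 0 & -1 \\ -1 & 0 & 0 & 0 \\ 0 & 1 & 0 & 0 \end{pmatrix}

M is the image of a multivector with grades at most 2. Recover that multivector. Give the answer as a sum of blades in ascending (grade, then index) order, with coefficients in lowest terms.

Method: the blade images are trace-orthogonal — tr(rho(e_A) rho(e_B)^-1) = 4 if A = B and 0 otherwise — and rho(e_A)^-1 = (e_A)^2 * rho(e_A) with (e_A)^2 = +1 or -1, so the coefficient of e_A in the preimage is (e_A)^2 * tr(M rho(e_A))/4.
Nonzero projections over blades of grade <= 2: 1: (1)^2 = +1, tr(M 1) = 36, coefficient 9; e_{1} e_{3}: (e_{1} e_{3})^2 = +1, tr(M rho(e_{1} e_{3})) = \frac{14}{3}, coefficient \frac{7}{6}; e_{2} e_{4}: (e_{2} e_{4})^2 = -1, tr(M rho(e_{2} e_{4})) = \frac{20}{3}, coefficient -\frac{5}{3}; e_{3} e_{4}: (e_{3} e_{4})^2 = -1, tr(M rho(e_{3} e_{4})) = \frac{8}{5}, coefficient -\frac{2}{5}. Every other blade of grade <= 2 projects to 0.
Answer: 9 + \frac{7}{6} e_{1} e_{3} - \frac{5}{3} e_{2} e_{4} - \frac{2}{5} e_{3} e_{4}


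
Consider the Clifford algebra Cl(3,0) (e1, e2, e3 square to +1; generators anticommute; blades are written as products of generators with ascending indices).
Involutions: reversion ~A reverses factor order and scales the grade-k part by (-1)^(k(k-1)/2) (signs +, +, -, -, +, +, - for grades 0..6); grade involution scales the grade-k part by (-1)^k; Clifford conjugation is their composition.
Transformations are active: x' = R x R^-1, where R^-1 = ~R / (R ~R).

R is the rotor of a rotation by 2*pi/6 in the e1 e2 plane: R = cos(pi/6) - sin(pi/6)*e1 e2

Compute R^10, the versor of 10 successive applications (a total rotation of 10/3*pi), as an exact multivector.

Rotor phase runs at HALF the rotation angle; powers of one rotor simply add phase, so after 10 steps in e1 e2 the phase is 10*pi/6 = 5*pi/3 and R^10 = cos(5*pi/3) - sin(5*pi/3)*e1 e2.
cos(5*pi/3) = 1/2 and sin(5*pi/3) = -sqrt(3)/2, so R^10 = 1/2 + sqrt(3)/2*e1 e2. The net rotation is 4/3*pi (after discarding 1 full turn, each of which contributes a factor -1 to the rotor); the rotor keeps the half-angle phase exactly.
Answer: 1/2 + sqrt(3)/2*e1 e2


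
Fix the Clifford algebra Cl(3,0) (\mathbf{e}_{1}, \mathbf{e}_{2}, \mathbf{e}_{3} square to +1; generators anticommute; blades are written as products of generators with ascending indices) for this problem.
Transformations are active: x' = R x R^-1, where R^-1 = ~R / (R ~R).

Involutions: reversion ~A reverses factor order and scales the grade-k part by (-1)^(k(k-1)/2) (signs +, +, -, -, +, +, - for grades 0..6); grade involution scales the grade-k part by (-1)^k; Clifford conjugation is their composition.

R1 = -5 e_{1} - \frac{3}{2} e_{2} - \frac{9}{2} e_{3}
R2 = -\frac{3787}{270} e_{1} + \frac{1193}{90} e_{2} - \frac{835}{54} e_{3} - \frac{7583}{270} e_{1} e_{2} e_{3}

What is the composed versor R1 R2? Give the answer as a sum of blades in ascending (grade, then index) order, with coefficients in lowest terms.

Distribute over the terms of R1 (each basis-blade product reordered to ascending indices, repeated generators contracted through their squares):
(-5 e_{1}) R2 = \frac{3787}{54} - \frac{1193}{18} e_{1} e_{2} + \frac{4175}{54} e_{1} e_{3} + \frac{7583}{54} e_{2} e_{3}
(-\frac{3}{2} e_{2}) R2 = -\frac{1193}{60} - \frac{3787}{180} e_{1} e_{2} - \frac{7583}{180} e_{1} e_{3} + \frac{835}{36} e_{2} e_{3}
(-\frac{9}{2} e_{3}) R2 = \frac{835}{12} + \frac{7583}{60} e_{1} e_{2} - \frac{3787}{60} e_{1} e_{3} + \frac{1193}{20} e_{2} e_{3}
Summing the partial products and collecting blades:
Answer: \frac{16177}{135} + \frac{586}{15} e_{1} e_{2} - \frac{7541}{270} e_{1} e_{3} + \frac{60283}{270} e_{2} e_{3}


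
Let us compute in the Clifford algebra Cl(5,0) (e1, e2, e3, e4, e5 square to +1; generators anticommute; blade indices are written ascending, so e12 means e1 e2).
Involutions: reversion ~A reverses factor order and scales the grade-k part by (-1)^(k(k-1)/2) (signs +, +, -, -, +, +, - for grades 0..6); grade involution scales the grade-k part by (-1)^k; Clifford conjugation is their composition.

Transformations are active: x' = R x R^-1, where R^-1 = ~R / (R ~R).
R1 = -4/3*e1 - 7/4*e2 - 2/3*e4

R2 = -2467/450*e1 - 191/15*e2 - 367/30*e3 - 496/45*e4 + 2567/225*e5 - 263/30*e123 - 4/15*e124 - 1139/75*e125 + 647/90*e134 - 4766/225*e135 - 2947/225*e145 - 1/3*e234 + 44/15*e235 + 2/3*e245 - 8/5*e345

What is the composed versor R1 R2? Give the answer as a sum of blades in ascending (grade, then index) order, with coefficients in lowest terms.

Distribute over the terms of R1 (each basis-blade product reordered to ascending indices, repeated generators contracted through their squares):
(-4/3*e1) R2 = 4934/675 + 764/45*e12 + 734/45*e13 + 1984/135*e14 - 10268/675*e15 + 526/45*e23 + 16/45*e24 + 4556/225*e25 - 1294/135*e34 + 19064/675*e35 + 11788/675*e45 + 4/9*e1234 - 176/45*e1235 - 8/9*e1245 + 32/15*e1345
(-7/4*e2) R2 = 1337/60 - 17269/1800*e12 - 1841/120*e13 - 7/15*e14 - 7973/300*e15 + 2569/120*e23 + 868/45*e24 - 17969/900*e25 + 7/12*e34 - 77/15*e35 - 7/6*e45 + 4529/360*e1234 - 16681/450*e1235 - 20629/900*e1245 + 14/5*e2345
(-2/3*e4) R2 = 992/135 + 8/45*e12 - 647/135*e13 - 2467/675*e14 - 5894/675*e15 + 2/9*e23 - 382/45*e24 + 4/9*e25 - 367/45*e34 - 16/15*e35 - 5134/675*e45 - 263/45*e1234 + 2278/225*e1245 + 9532/675*e1345 - 88/45*e2345
Summing the partial products and collecting blades:
Answer: 33247/900 + 4537/600*e12 - 4129/1080*e13 + 7138/675*e14 - 27281/540*e15 + 2399/72*e23 + 502/45*e24 + 131/180*e25 - 1853/108*e34 + 14879/675*e35 + 3911/450*e45 + 517/72*e1234 - 2049/50*e1235 - 12317/900*e1245 + 10972/675*e1345 + 38/45*e2345


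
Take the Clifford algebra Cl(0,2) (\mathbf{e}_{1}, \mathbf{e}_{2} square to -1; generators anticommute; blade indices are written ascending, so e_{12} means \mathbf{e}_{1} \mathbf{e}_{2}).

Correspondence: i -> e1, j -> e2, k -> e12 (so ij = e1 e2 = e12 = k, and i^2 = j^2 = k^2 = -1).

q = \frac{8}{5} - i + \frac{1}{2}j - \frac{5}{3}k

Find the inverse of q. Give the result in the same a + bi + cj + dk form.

In blades: q = \frac{8}{5} - e_{1} + \frac{1}{2} e_{2} - \frac{5}{3} e_{12}.
With qbar = \frac{8}{5} + e_{1} - \frac{1}{2} e_{2} + \frac{5}{3} e_{12} (scalar fixed, mapped units negated), q qbar = \frac{5929}{900} (the sum of squared coefficients), so q^-1 = qbar / (\frac{5929}{900}) = \frac{1440}{5929} + \frac{900}{5929} e_{1} - \frac{450}{5929} e_{2} + \frac{1500}{5929} e_{12}; translating back:
Answer: \frac{1440}{5929} + \frac{900}{5929}i - \frac{450}{5929}j + \frac{1500}{5929}k


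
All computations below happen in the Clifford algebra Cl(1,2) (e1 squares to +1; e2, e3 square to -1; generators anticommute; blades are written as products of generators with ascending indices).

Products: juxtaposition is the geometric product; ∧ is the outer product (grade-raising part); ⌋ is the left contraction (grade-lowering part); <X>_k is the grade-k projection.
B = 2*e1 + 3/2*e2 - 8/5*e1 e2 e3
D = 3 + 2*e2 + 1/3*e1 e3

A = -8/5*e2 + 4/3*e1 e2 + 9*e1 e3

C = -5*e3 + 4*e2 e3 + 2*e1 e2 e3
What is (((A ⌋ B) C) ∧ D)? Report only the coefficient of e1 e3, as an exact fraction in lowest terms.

step 1: 12/5 + 72/5*e2 - 32/15*e3 + 64/25*e1 e3
step 2: -32/3 + 64/5*e1 - 1024/75*e2 - 348/5*e3 + 1088/75*e1 e2 + 144/5*e1 e3 - 312/5*e2 e3 + 24/5*e1 e2 e3
step 3: -32 + 192/5*e1 - 4672/75*e2 - 1044/5*e3 + 1728/25*e1 e2 + 3728/45*e1 e3 - 48*e2 e3 - 8696/225*e1 e2 e3
Answer: 3728/45


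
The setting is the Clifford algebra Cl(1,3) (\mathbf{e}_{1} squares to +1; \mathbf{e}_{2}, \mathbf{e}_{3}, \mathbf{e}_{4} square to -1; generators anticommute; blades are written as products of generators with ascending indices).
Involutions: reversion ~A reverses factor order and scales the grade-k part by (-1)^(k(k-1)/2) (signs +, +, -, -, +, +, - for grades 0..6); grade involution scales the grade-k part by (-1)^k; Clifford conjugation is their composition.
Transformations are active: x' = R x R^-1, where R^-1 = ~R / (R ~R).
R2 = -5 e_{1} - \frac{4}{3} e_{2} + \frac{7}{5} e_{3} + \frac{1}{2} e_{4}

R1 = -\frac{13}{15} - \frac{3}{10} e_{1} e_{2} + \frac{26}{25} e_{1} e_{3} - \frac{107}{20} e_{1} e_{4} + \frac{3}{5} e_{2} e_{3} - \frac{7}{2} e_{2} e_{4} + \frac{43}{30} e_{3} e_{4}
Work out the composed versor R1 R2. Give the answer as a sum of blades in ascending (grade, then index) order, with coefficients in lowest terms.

Distribute over the terms of R2 (each basis-blade product reordered to ascending indices, repeated generators contracted through their squares):
R1 (-5 e_{1}) = \frac{13}{3} e_{1} - \frac{3}{2} e_{2} + \frac{26}{5} e_{3} - \frac{107}{4} e_{4} - 3 e_{1} e_{2} e_{3} + \frac{35}{2} e_{1} e_{2} e_{4} - \frac{43}{6} e_{1} e_{3} e_{4}
R1 (-\frac{4}{3} e_{2}) = -\frac{2}{5} e_{1} + \frac{52}{45} e_{2} - \frac{4}{5} e_{3} + \frac{14}{3} e_{4} + \frac{104}{75} e_{1} e_{2} e_{3} - \frac{107}{15} e_{1} e_{2} e_{4} - \frac{86}{45} e_{2} e_{3} e_{4}
R1 (\frac{7}{5} e_{3}) = -\frac{182}{125} e_{1} - \frac{21}{25} e_{2} - \frac{91}{75} e_{3} + \frac{301}{150} e_{4} - \frac{21}{50} e_{1} e_{2} e_{3} + \frac{749}{100} e_{1} e_{3} e_{4} + \frac{49}{10} e_{2} e_{3} e_{4}
R1 (\frac{1}{2} e_{4}) = \frac{107}{40} e_{1} + \frac{7}{4} e_{2} - \frac{43}{60} e_{3} - \frac{13}{30} e_{4} - \frac{3}{20} e_{1} e_{2} e_{4} + \frac{13}{25} e_{1} e_{3} e_{4} + \frac{3}{10} e_{2} e_{3} e_{4}
Summing the partial products and collecting blades:
Answer: \frac{15457}{3000} e_{1} + \frac{509}{900} e_{2} + \frac{247}{100} e_{3} - \frac{2051}{100} e_{4} - \frac{61}{30} e_{1} e_{2} e_{3} + \frac{613}{60} e_{1} e_{2} e_{4} + \frac{253}{300} e_{1} e_{3} e_{4} + \frac{148}{45} e_{2} e_{3} e_{4}


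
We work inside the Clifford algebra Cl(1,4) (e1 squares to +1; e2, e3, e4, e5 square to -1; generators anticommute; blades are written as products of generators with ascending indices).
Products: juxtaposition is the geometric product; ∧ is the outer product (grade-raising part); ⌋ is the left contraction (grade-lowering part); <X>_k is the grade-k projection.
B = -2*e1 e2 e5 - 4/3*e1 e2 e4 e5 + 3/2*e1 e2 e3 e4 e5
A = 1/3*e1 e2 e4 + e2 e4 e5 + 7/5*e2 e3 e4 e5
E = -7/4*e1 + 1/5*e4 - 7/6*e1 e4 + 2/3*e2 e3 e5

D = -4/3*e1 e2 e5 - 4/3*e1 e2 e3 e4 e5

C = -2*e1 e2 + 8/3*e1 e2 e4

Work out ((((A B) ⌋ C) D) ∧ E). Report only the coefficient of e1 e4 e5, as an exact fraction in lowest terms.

step 1: 103/30*e1 + 4/9*e5 + 11/30*e1 e3 + 2*e1 e4 + 1/2*e3 e5 - 2/3*e4 e5 + 14/5*e1 e3 e4
step 2: -61/5*e2 + 412/45*e2 e4
step 3: 244/15*e1 e5 - 1648/135*e1 e3 e5 - 1648/135*e1 e4 e5 + 244/15*e1 e3 e4 e5
step 4: -244/75*e1 e4 e5 + 1648/675*e1 e3 e4 e5
Answer: -244/75


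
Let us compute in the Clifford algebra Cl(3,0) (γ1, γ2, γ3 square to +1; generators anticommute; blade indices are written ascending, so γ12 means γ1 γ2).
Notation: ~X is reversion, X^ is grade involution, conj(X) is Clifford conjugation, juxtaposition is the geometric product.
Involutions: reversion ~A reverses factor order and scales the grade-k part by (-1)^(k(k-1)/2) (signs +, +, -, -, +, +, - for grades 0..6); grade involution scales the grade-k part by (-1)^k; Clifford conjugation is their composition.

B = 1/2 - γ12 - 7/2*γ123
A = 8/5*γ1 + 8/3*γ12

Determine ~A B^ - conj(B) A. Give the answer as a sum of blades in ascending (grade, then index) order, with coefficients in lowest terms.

first term: -8/3 + 4/5*γ1 - 8/5*γ2 + 28/3*γ3 - 4/3*γ12 + 28/5*γ23
second term: -8/3 + 4/5*γ1 - 8/5*γ2 + 28/3*γ3 + 4/3*γ12 - 28/5*γ23
Answer: -8/3*γ12 + 56/5*γ23


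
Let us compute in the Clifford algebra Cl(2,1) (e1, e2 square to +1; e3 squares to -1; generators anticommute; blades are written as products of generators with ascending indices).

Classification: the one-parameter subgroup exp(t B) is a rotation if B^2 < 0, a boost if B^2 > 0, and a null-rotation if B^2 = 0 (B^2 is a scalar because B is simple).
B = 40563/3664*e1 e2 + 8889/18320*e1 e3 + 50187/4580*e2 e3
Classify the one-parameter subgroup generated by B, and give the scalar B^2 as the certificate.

B^2 term by term: the squares give (40563/3664)^2*(e1 e2)^2 + (8889/18320)^2*(e1 e3)^2 + (50187/4580)^2*(e2 e3)^2 = 1645356969/13424896*(-1) + 79014321/335622400*(+1) + 2518734969/20976400*(+1) = -9/4 (each basis 2-blade squares to minus the product of its generators' squares); cross terms between blades sharing an index anticommute and cancel. So B^2 = -9/4.
Answer: rotation, certificate B^2 = -9/4. The class reads off the invariant scalar -9/4 directly.


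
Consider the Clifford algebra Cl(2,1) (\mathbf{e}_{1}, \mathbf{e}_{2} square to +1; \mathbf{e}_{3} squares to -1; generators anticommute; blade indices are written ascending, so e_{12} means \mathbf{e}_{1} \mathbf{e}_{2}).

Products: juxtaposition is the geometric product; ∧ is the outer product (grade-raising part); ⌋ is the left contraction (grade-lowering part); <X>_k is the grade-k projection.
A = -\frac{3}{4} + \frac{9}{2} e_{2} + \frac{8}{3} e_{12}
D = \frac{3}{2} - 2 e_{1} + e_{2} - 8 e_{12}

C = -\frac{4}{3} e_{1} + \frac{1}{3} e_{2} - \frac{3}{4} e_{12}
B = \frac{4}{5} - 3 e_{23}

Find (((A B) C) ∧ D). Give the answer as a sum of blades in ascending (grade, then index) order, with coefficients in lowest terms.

step 1: -\frac{3}{5} + \frac{18}{5} e_{2} - \frac{27}{2} e_{3} + \frac{32}{15} e_{12} - 8 e_{13} + \frac{9}{4} e_{23}
step 2: \frac{14}{5} + \frac{379}{90} e_{1} + \frac{119}{45} e_{2} - \frac{137}{12} e_{3} + \frac{21}{4} e_{12} - \frac{261}{16} e_{13} + \frac{21}{2} e_{23} + \frac{235}{24} e_{123}
step 3: \frac{21}{5} + \frac{43}{60} e_{1} + \frac{203}{30} e_{2} - \frac{137}{8} e_{3} - \frac{201}{40} e_{12} - \frac{4541}{96} e_{13} + \frac{163}{6} e_{23} + \frac{304}{3} e_{123}
Answer: \frac{21}{5} + \frac{43}{60} e_{1} + \frac{203}{30} e_{2} - \frac{137}{8} e_{3} - \frac{201}{40} e_{12} - \frac{4541}{96} e_{13} + \frac{163}{6} e_{23} + \frac{304}{3} e_{123}


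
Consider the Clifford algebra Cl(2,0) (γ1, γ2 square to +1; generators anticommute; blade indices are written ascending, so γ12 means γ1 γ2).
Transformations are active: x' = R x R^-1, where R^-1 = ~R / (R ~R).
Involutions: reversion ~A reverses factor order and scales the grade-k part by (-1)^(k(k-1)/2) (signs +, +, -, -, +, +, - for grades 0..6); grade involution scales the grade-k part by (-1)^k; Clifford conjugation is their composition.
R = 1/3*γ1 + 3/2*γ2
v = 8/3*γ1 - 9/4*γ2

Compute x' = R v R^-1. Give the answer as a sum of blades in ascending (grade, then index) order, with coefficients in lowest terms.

~R = 1/3*γ1 + 3/2*γ2, and R ~R = 85/36, so R^-1 = ~R / (85/36).
R v = -179/72 - 19/4*γ12
Answer: -859/255*γ1 - 309/340*γ2


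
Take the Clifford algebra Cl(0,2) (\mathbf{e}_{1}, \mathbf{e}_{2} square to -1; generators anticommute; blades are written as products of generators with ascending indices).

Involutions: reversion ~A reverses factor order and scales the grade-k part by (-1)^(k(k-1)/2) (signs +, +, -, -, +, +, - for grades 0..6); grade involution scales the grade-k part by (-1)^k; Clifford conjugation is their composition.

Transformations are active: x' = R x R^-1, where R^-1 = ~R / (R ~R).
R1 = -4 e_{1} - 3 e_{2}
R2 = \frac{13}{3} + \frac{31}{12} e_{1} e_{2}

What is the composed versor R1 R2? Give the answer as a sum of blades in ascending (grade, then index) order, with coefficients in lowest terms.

Distribute over the terms of R1 (each basis-blade product reordered to ascending indices, repeated generators contracted through their squares):
(-4 e_{1}) R2 = -\frac{52}{3} e_{1} + \frac{31}{3} e_{2}
(-3 e_{2}) R2 = -\frac{31}{4} e_{1} - 13 e_{2}
Summing the partial products and collecting blades:
Answer: -\frac{301}{12} e_{1} - \frac{8}{3} e_{2}


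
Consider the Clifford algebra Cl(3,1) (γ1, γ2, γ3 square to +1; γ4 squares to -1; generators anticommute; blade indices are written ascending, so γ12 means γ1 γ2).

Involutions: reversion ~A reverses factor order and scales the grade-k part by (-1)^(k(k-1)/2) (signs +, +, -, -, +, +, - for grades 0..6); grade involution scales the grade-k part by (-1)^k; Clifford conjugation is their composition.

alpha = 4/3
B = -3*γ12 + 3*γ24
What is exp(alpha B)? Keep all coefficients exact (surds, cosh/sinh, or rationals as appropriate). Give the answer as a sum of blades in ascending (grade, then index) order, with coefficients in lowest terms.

B^2 term by term: the squares give (-3)^2*(γ12)^2 + (3)^2*(γ24)^2 = 9*(-1) + 9*(+1) = 0 (each basis 2-blade squares to minus the product of its generators' squares); cross terms between blades sharing an index anticommute and cancel. So B^2 = 0.
B^2 = 0, and the exponential is exactly linear here: exp(alpha B) = 1 + alpha B (parabolic case).
Answer: 1 - 4*γ12 + 4*γ24


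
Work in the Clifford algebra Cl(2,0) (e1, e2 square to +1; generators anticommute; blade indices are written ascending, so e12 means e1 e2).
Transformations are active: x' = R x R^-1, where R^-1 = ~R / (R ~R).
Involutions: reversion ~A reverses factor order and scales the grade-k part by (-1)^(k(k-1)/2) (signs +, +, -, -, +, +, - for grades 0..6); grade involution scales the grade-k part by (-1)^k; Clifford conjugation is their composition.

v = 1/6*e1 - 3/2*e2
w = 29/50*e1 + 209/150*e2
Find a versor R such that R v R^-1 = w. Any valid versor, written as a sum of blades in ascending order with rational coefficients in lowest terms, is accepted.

Take R = v + w = 56/75*e1 - 8/75*e2. Because q(v) = q(w) = 41/18, conjugation by R sends v exactly to w.
Answer: 56/75*e1 - 8/75*e2


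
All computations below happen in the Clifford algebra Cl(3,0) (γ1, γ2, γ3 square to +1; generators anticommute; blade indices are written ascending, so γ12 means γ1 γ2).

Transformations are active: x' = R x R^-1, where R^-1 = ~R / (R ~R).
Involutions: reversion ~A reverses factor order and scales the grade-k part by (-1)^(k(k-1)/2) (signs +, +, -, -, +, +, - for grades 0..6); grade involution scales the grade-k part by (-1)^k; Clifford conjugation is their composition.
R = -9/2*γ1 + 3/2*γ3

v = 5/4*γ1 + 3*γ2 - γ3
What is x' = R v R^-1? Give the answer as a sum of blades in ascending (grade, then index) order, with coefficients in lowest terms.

~R = -9/2*γ1 + 3/2*γ3, and R ~R = 45/2, so R^-1 = ~R / (45/2).
R v = -57/8 - 27/2*γ12 + 21/8*γ13 - 9/2*γ23
Answer: 8/5*γ1 - 3*γ2 + 1/20*γ3


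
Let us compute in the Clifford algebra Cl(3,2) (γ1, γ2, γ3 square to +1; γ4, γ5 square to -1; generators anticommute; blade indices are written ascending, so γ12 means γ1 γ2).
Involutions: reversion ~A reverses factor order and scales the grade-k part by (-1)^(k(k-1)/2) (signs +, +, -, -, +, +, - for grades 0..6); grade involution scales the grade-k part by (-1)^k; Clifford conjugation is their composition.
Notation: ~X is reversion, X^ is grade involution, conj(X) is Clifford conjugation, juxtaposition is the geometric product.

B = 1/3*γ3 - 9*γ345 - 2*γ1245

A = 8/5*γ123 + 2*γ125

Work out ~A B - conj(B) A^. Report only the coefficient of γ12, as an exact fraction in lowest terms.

first term: -4*γ4 - 8/15*γ12 - 16/5*γ345 - 18*γ1234 + 2/3*γ1235 + 72/5*γ1245
second term: 4*γ4 + 8/15*γ12 - 16/5*γ345 - 18*γ1234 + 2/3*γ1235 + 72/5*γ1245
Answer: -16/15


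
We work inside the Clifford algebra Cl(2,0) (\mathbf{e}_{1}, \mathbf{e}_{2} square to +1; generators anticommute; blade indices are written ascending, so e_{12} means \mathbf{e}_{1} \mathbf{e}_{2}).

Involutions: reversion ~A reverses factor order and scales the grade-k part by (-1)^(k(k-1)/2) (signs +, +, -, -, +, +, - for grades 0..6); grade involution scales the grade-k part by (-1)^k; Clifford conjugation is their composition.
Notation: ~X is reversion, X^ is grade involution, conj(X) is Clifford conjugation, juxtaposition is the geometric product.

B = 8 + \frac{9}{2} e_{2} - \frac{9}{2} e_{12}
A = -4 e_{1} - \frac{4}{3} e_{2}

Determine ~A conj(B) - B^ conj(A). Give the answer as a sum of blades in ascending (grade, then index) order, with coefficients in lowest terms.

first term: 6 - 26 e_{1} - \frac{86}{3} e_{2} + 18 e_{12}
second term: -6 + 26 e_{1} + \frac{86}{3} e_{2} + 18 e_{12}
Answer: 12 - 52 e_{1} - \frac{172}{3} e_{2}


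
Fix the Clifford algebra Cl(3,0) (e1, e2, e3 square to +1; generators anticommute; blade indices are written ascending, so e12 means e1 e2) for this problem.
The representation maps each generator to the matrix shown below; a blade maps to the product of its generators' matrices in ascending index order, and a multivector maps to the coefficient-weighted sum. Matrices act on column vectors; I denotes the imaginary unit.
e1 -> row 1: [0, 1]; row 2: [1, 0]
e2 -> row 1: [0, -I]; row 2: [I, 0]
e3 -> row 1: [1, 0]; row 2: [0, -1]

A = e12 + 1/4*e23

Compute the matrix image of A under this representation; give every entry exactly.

Bivector images (products of the table entries): rho(e12) = rho(e1)rho(e2) = row 1: [I, 0]; row 2: [0, -I]; rho(e23) = rho(e2)rho(e3) = row 1: [0, I]; row 2: [I, 0].
M = (1)*rho(e12) + (1/4)*rho(e23), summed entrywise:
Answer: row 1: [I, I/4]; row 2: [I/4, -I]


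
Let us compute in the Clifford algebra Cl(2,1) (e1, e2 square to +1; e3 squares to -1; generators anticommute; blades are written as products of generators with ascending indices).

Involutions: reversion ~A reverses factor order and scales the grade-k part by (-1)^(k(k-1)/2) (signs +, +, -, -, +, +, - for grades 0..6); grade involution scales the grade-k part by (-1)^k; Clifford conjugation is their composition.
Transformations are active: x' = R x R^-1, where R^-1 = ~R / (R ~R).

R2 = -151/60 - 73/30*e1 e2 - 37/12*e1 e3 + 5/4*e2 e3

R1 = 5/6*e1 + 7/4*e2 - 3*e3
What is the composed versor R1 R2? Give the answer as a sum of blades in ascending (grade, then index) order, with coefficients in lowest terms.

Distribute over the terms of R1 (each basis-blade product reordered to ascending indices, repeated generators contracted through their squares):
(5/6*e1) R2 = -151/72*e1 - 73/36*e2 - 185/72*e3 + 25/24*e1 e2 e3
(7/4*e2) R2 = 511/120*e1 - 1057/240*e2 + 35/16*e3 + 259/48*e1 e2 e3
(-3*e3) R2 = 37/4*e1 - 15/4*e2 + 151/20*e3 + 73/10*e1 e2 e3
Summing the partial products and collecting blades:
Answer: 1027/90*e1 - 7331/720*e2 + 5161/720*e3 + 1099/80*e1 e2 e3


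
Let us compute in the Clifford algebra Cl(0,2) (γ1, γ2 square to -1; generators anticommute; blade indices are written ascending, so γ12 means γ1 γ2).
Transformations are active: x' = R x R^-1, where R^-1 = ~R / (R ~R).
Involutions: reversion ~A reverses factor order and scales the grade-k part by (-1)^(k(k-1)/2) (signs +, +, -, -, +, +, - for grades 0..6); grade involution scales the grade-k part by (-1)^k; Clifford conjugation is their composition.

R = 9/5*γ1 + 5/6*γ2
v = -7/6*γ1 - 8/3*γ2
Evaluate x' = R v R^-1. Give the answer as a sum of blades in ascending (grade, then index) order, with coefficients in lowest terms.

~R = 9/5*γ1 + 5/6*γ2, and R ~R = -3541/900, so R^-1 = ~R / (-3541/900).
R v = 389/90 - 689/180*γ12
Answer: -59237/21246*γ1 + 8878/10623*γ2


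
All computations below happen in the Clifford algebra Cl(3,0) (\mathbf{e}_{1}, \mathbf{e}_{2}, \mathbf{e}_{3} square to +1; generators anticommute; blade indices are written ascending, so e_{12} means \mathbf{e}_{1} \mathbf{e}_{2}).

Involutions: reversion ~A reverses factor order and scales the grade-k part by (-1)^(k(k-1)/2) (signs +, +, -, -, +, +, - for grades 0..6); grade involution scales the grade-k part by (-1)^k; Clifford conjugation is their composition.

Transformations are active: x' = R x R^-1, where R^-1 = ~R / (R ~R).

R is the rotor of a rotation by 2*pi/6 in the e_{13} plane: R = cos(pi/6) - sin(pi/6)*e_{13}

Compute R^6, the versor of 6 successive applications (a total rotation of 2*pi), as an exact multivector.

Half-angle bookkeeping: 6 applications in e_{13} add up to rotor phase 6*pi/6 = \pi, so R^6 = cos(\pi) - sin(\pi)*e_{13}.
cos(\pi) = -1 and sin(\pi) = 0, so R^6 = -1. The total rotation 2*pi is 1 full turn, so every vector returns to itself, yet the rotor is -1, on the OTHER sheet of the double cover (an odd number of 2*pi turns).
Answer: -1


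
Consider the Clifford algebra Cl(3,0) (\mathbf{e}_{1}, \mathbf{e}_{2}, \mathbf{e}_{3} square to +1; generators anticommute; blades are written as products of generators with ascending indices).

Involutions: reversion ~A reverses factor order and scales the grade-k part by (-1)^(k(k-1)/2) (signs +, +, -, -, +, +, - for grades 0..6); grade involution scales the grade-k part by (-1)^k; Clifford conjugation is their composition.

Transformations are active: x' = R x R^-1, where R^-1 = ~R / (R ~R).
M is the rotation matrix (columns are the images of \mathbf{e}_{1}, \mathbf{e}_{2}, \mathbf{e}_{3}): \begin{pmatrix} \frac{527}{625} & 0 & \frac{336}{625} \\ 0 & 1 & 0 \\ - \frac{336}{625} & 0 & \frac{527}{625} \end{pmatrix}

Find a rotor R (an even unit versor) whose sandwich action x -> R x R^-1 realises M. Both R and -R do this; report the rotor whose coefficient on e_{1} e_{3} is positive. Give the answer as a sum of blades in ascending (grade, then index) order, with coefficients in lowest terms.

Method: write R = a + b12*e_{1} e_{2} + b13*e_{1} e_{3} + b23*e_{2} e_{3} with a^2 + b12^2 + b13^2 + b23^2 = 1 (so R^-1 = ~R). Expanding the columns R e_j ~R gives tr M = 4a^2 - 1 and, from the antisymmetric part, M21 - M12 = -4a*b12, M13 - M31 = 4a*b13, M32 - M23 = -4a*b23.
Here tr M = \frac{1679}{625}, so a^2 = (1 + tr M)/4 = \frac{576}{625} and a = ±\frac{24}{25}. Taking a = \frac{24}{25}: M21 - M12 = 0, M13 - M31 = \frac{672}{625}, M32 - M23 = 0, giving b12 = 0, b13 = \frac{7}{25}, b23 = 0, i.e. R = \frac{24}{25} + \frac{7}{25} e_{1} e_{3}.
Its e_{1} e_{3} coefficient is already positive.
Answer: \frac{24}{25} + \frac{7}{25} e_{1} e_{3}. Why the constraint matters: R and -R act identically through the sandwich — M has trace \frac{1679}{625} either way — so only the sign condition on e_{1} e_{3} picks one of the two preimages.


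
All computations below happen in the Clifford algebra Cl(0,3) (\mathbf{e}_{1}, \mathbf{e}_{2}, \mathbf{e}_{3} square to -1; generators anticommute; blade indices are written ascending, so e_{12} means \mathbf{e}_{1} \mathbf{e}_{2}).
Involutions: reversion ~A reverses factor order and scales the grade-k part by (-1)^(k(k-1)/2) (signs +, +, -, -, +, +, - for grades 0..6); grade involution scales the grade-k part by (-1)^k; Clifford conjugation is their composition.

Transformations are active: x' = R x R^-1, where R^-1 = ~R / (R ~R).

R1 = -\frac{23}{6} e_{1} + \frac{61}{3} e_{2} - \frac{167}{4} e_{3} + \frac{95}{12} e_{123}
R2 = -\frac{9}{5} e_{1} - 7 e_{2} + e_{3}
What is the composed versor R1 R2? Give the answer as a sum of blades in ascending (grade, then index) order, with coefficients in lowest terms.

Distribute over the terms of R2 (each basis-blade product reordered to ascending indices, repeated generators contracted through their squares):
R1 (-\frac{9}{5} e_{1}) = -\frac{69}{10} + \frac{183}{5} e_{12} - \frac{1503}{20} e_{13} + \frac{57}{4} e_{23}
R1 (-7 e_{2}) = \frac{427}{3} + \frac{161}{6} e_{12} - \frac{665}{12} e_{13} - \frac{1169}{4} e_{23}
R1 (e_{3}) = \frac{167}{4} - \frac{95}{12} e_{12} - \frac{23}{6} e_{13} + \frac{61}{3} e_{23}
Summing the partial products and collecting blades:
Answer: \frac{10631}{60} + \frac{3331}{60} e_{12} - \frac{672}{5} e_{13} - \frac{773}{3} e_{23}


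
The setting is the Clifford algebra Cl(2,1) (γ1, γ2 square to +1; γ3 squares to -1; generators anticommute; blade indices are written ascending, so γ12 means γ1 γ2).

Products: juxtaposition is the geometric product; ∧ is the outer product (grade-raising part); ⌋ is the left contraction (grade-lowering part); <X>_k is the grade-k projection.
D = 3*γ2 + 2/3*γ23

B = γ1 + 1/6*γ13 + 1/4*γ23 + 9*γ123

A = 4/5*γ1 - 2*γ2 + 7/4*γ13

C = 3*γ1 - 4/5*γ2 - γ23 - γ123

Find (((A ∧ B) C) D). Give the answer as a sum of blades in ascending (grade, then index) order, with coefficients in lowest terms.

step 1: 2*γ12 + 8/15*γ123
step 2: -8/15 - 32/15*γ1 - 6*γ2 + 2*γ3 - 118/75*γ13 + 8/5*γ23
step 3: -254/15 - 4/15*γ2 - 44/5*γ3 - 1676/225*γ12 - 286/45*γ23 + 742/225*γ123
Answer: -254/15 - 4/15*γ2 - 44/5*γ3 - 1676/225*γ12 - 286/45*γ23 + 742/225*γ123


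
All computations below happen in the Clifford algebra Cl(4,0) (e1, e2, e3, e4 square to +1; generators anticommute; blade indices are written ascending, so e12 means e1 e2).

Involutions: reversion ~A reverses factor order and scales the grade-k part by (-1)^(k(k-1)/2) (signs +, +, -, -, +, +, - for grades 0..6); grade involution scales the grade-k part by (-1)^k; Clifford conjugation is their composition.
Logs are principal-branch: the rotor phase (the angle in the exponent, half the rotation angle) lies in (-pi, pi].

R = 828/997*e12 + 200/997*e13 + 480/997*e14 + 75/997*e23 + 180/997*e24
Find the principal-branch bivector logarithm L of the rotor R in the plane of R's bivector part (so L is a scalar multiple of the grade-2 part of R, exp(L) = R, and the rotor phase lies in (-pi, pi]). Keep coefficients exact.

The scalar part of R is 0, so the principal-branch rotor phase is pinned; divide the bivector part by its sine to get the unit plane — L is the phase times that plane.
Concretely: cos(phase) = 0 gives phase = ±pi/2, and since phase/sin(phase) is even the sign is immaterial: L = (phase/sin(phase)) * <R>_2 = (pi/2) * <R>_2.
Answer: 414*pi/997*e12 + 100*pi/997*e13 + 240*pi/997*e14 + 75*pi/1994*e23 + 90*pi/997*e24


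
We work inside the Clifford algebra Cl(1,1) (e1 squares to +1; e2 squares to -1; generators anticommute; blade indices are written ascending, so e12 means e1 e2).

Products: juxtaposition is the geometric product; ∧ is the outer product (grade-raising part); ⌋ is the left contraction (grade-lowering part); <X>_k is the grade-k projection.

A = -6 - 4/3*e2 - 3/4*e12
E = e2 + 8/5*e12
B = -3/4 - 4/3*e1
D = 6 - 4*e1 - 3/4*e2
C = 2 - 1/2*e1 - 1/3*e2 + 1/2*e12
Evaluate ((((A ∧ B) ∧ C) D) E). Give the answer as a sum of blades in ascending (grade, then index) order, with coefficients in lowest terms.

step 1: 9/2 + 8*e1 + e2 - 175/144*e12
step 2: 9 + 55/4*e1 + 1/2*e2 - 169/72*e12
step 3: -5/8 + 4295/96*e1 - 473/36*e2 - 1075/48*e12
step 4: -817/36 + 989/720*e1 + 1703/24*e2 + 4199/96*e12
Answer: -817/36 + 989/720*e1 + 1703/24*e2 + 4199/96*e12


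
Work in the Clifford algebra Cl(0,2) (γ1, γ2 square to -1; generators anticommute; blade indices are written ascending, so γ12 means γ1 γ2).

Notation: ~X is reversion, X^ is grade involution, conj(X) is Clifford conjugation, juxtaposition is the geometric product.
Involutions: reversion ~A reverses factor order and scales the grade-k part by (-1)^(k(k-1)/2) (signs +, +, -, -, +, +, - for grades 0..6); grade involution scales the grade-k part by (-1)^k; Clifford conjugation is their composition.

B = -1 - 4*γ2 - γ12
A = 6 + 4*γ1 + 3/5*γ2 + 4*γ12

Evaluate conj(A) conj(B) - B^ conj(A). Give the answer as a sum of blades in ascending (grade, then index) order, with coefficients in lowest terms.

first term: 2/5 + 97/5*γ1 + 143/5*γ2 - 6*γ12
second term: -38/5 - 63/5*γ1 + 143/5*γ2 + 14*γ12
Answer: 8 + 32*γ1 - 20*γ12


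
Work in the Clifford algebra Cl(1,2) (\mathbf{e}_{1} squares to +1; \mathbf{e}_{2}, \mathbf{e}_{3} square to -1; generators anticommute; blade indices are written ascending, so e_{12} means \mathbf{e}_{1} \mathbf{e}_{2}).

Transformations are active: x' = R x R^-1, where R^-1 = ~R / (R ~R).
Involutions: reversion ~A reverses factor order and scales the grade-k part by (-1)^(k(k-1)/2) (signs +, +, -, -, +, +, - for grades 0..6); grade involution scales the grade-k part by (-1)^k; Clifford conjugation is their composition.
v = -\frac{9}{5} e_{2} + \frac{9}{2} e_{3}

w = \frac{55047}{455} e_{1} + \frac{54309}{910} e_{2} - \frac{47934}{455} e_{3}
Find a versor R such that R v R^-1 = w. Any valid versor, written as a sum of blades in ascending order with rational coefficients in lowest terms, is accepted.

Take R = v + w = \frac{55047}{455} e_{1} + \frac{52671}{910} e_{2} - \frac{91773}{910} e_{3}. Because q(v) = q(w) = -\frac{2349}{100}, conjugation by R sends v exactly to w.
Answer: \frac{55047}{455} e_{1} + \frac{52671}{910} e_{2} - \frac{91773}{910} e_{3}


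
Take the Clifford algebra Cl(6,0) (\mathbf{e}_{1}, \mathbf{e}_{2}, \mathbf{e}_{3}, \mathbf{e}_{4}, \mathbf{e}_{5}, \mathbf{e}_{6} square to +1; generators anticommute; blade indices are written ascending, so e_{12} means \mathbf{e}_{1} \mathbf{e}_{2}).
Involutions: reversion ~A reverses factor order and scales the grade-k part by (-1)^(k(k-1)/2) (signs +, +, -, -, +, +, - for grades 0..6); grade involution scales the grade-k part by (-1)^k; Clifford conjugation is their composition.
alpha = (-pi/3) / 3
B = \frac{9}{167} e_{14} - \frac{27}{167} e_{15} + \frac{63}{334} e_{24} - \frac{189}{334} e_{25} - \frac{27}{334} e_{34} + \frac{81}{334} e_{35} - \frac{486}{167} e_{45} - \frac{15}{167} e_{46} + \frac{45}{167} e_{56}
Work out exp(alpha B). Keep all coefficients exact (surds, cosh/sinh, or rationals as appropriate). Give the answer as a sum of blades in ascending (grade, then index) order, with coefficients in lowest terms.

B^2 term by term: the squares give (\frac{9}{167})^2*(e_{14})^2 + (-\frac{27}{167})^2*(e_{15})^2 + (\frac{63}{334})^2*(e_{24})^2 + (-\frac{189}{334})^2*(e_{25})^2 + (-\frac{27}{334})^2*(e_{34})^2 + (\frac{81}{334})^2*(e_{35})^2 + (-\frac{486}{167})^2*(e_{45})^2 + (-\frac{15}{167})^2*(e_{46})^2 + (\frac{45}{167})^2*(e_{56})^2 = \frac{81}{27889}*(-1) + \frac{729}{27889}*(-1) + \frac{3969}{111556}*(-1) + \frac{35721}{111556}*(-1) + \frac{729}{111556}*(-1) + \frac{6561}{111556}*(-1) + \frac{236196}{27889}*(-1) + \frac{225}{27889}*(-1) + \frac{2025}{27889}*(-1) = -9 (each basis 2-blade squares to minus the product of its generators' squares); cross terms between blades sharing an index anticommute and cancel; the commuting (index-disjoint) pairs give grade-4 terms 2*c*c'*(blade product), which cancel blade by blade — e_{1245}: \frac{1701}{27889} - \frac{1701}{27889} = 0; e_{1345}: -\frac{729}{27889} + \frac{729}{27889} = 0; e_{1456}: \frac{810}{27889} - \frac{810}{27889} = 0; e_{2345}: -\frac{5103}{55778} + \frac{5103}{55778} = 0; e_{2456}: \frac{2835}{27889} - \frac{2835}{27889} = 0; e_{3456}: -\frac{1215}{27889} + \frac{1215}{27889} = 0 — confirming B is simple. So B^2 = -9.
B^2 = -9 — circular case — the even/odd split gives cos and sin: l = 3, alpha*l = - \frac{\pi}{3}, so exp(alpha B) = cos(- \frac{\pi}{3}) + (sin(- \frac{\pi}{3})/3)*B = \frac{1}{2} + (- \frac{\sqrt{3}}{6})*B.
Answer: \frac{1}{2} - \frac{3 \sqrt{3}}{334} e_{14} + \frac{9 \sqrt{3}}{334} e_{15} - \frac{21 \sqrt{3}}{668} e_{24} + \frac{63 \sqrt{3}}{668} e_{25} + \frac{9 \sqrt{3}}{668} e_{34} - \frac{27 \sqrt{3}}{668} e_{35} + \frac{81 \sqrt{3}}{167} e_{45} + \frac{5 \sqrt{3}}{334} e_{46} - \frac{15 \sqrt{3}}{334} e_{56}


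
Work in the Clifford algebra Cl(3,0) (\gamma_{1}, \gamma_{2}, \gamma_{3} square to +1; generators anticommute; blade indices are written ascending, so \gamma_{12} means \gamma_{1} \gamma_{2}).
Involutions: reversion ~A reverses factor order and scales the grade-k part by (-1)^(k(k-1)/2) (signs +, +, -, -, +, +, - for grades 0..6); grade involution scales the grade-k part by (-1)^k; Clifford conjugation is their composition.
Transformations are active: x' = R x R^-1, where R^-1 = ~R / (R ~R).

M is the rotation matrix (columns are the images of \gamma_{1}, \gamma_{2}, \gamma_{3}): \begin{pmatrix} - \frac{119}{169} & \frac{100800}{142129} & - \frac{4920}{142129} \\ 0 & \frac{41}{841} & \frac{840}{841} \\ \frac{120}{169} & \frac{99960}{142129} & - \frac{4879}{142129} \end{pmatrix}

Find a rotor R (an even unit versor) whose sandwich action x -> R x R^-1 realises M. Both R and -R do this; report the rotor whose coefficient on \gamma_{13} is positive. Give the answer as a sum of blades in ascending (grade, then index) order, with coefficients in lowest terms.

Method: write R = a + b12*\gamma_{12} + b13*\gamma_{13} + b23*\gamma_{23} with a^2 + b12^2 + b13^2 + b23^2 = 1 (so R^-1 = ~R). Expanding the columns R e_j ~R gives tr M = 4a^2 - 1 and, from the antisymmetric part, M21 - M12 = -4a*b12, M13 - M31 = 4a*b13, M32 - M23 = -4a*b23.
Here tr M = -\frac{98029}{142129}, so a^2 = (1 + tr M)/4 = \frac{11025}{142129} and a = ±\frac{105}{377}. Taking a = \frac{105}{377}: M21 - M12 = -\frac{100800}{142129}, M13 - M31 = -\frac{105840}{142129}, M32 - M23 = -\frac{42000}{142129}, giving b12 = \frac{240}{377}, b13 = -\frac{252}{377}, b23 = \frac{100}{377}, i.e. R = \frac{105}{377} + \frac{240}{377} \gamma_{12} - \frac{252}{377} \gamma_{13} + \frac{100}{377} \gamma_{23}.
Its \gamma_{13} coefficient is negative, so report the other preimage -R.
Answer: -\frac{105}{377} - \frac{240}{377} \gamma_{12} + \frac{252}{377} \gamma_{13} - \frac{100}{377} \gamma_{23}. Key observation: the double cover Spin(3) -> SO(3) sends R and -R to the same matrix (trace -\frac{98029}{142129} here), so the stated sign of the \gamma_{13} coefficient is what selects one sheet.
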